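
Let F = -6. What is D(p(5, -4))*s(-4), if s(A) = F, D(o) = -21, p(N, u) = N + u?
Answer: 126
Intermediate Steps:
s(A) = -6
D(p(5, -4))*s(-4) = -21*(-6) = 126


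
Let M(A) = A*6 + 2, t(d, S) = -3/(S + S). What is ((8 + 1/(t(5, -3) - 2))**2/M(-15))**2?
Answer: 121/324 ≈ 0.37346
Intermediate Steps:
t(d, S) = -3/(2*S) (t(d, S) = -3*1/(2*S) = -3/(2*S))
M(A) = 2 + 6*A (M(A) = 6*A + 2 = 2 + 6*A)
((8 + 1/(t(5, -3) - 2))**2/M(-15))**2 = ((8 + 1/(-3/2/(-3) - 2))**2/(2 + 6*(-15)))**2 = ((8 + 1/(-3/2*(-1/3) - 2))**2/(2 - 90))**2 = ((8 + 1/(1/2 - 2))**2/(-88))**2 = ((8 + 1/(-3/2))**2*(-1/88))**2 = ((8 - 2/3)**2*(-1/88))**2 = ((22/3)**2*(-1/88))**2 = ((484/9)*(-1/88))**2 = (-11/18)**2 = 121/324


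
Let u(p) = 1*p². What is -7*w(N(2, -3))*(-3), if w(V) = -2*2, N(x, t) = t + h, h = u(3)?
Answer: -84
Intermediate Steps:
u(p) = p²
h = 9 (h = 3² = 9)
N(x, t) = 9 + t (N(x, t) = t + 9 = 9 + t)
w(V) = -4
-7*w(N(2, -3))*(-3) = -7*(-4)*(-3) = 28*(-3) = -84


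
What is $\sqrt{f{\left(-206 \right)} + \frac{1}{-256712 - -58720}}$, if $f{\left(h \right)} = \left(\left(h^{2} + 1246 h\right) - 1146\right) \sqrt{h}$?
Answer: $\frac{\sqrt{-49498 - 2110827603734176 i \sqrt{206}}}{98996} \approx 1243.3 - 1243.3 i$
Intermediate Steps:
$f{\left(h \right)} = \sqrt{h} \left(-1146 + h^{2} + 1246 h\right)$ ($f{\left(h \right)} = \left(-1146 + h^{2} + 1246 h\right) \sqrt{h} = \sqrt{h} \left(-1146 + h^{2} + 1246 h\right)$)
$\sqrt{f{\left(-206 \right)} + \frac{1}{-256712 - -58720}} = \sqrt{\sqrt{-206} \left(-1146 + \left(-206\right)^{2} + 1246 \left(-206\right)\right) + \frac{1}{-256712 - -58720}} = \sqrt{i \sqrt{206} \left(-1146 + 42436 - 256676\right) + \frac{1}{-256712 + \left(-140 + 58860\right)}} = \sqrt{i \sqrt{206} \left(-215386\right) + \frac{1}{-256712 + 58720}} = \sqrt{- 215386 i \sqrt{206} + \frac{1}{-197992}} = \sqrt{- 215386 i \sqrt{206} - \frac{1}{197992}} = \sqrt{- \frac{1}{197992} - 215386 i \sqrt{206}}$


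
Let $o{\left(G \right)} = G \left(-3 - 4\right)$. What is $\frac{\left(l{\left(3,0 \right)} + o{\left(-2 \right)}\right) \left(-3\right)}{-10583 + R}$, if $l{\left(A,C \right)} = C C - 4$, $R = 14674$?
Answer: $- \frac{30}{4091} \approx -0.0073332$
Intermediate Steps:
$l{\left(A,C \right)} = -4 + C^{2}$ ($l{\left(A,C \right)} = C^{2} - 4 = -4 + C^{2}$)
$o{\left(G \right)} = - 7 G$ ($o{\left(G \right)} = G \left(-7\right) = - 7 G$)
$\frac{\left(l{\left(3,0 \right)} + o{\left(-2 \right)}\right) \left(-3\right)}{-10583 + R} = \frac{\left(\left(-4 + 0^{2}\right) - -14\right) \left(-3\right)}{-10583 + 14674} = \frac{\left(\left(-4 + 0\right) + 14\right) \left(-3\right)}{4091} = \frac{\left(-4 + 14\right) \left(-3\right)}{4091} = \frac{10 \left(-3\right)}{4091} = \frac{1}{4091} \left(-30\right) = - \frac{30}{4091}$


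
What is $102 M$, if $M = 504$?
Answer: $51408$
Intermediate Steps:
$102 M = 102 \cdot 504 = 51408$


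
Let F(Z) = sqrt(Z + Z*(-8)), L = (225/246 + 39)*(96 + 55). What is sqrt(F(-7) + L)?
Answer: sqrt(40573354)/82 ≈ 77.680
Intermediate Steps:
L = 494223/82 (L = (225*(1/246) + 39)*151 = (75/82 + 39)*151 = (3273/82)*151 = 494223/82 ≈ 6027.1)
F(Z) = sqrt(7)*sqrt(-Z) (F(Z) = sqrt(Z - 8*Z) = sqrt(-7*Z) = sqrt(7)*sqrt(-Z))
sqrt(F(-7) + L) = sqrt(sqrt(7)*sqrt(-1*(-7)) + 494223/82) = sqrt(sqrt(7)*sqrt(7) + 494223/82) = sqrt(7 + 494223/82) = sqrt(494797/82) = sqrt(40573354)/82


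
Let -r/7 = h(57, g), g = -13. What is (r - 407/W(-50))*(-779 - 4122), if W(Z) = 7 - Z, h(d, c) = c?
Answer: -23426780/57 ≈ -4.1100e+5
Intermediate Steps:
r = 91 (r = -7*(-13) = 91)
(r - 407/W(-50))*(-779 - 4122) = (91 - 407/(7 - 1*(-50)))*(-779 - 4122) = (91 - 407/(7 + 50))*(-4901) = (91 - 407/57)*(-4901) = (4780/57)*(-4901) = -23426780/57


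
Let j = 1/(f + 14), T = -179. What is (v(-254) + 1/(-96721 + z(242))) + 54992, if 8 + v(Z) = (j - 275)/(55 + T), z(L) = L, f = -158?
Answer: 94726353302639/1722729024 ≈ 54986.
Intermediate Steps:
j = -1/144 (j = 1/(-158 + 14) = 1/(-144) = -1/144 ≈ -0.0069444)
v(Z) = -103247/17856 (v(Z) = -8 + (-1/144 - 275)/(55 - 179) = -8 - 39601/144/(-124) = -8 - 39601/144*(-1/124) = -8 + 39601/17856 = -103247/17856)
(v(-254) + 1/(-96721 + z(242))) + 54992 = (-103247/17856 + 1/(-96721 + 242)) + 54992 = (-103247/17856 + 1/(-96479)) + 54992 = (-103247/17856 - 1/96479) + 54992 = -9961185169/1722729024 + 54992 = 94726353302639/1722729024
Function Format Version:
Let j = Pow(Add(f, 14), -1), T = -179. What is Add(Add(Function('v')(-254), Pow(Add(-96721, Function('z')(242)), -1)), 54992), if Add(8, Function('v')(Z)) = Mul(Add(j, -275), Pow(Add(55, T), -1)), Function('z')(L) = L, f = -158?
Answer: Rational(94726353302639, 1722729024) ≈ 54986.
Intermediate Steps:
j = Rational(-1, 144) (j = Pow(Add(-158, 14), -1) = Pow(-144, -1) = Rational(-1, 144) ≈ -0.0069444)
Function('v')(Z) = Rational(-103247, 17856) (Function('v')(Z) = Add(-8, Mul(Add(Rational(-1, 144), -275), Pow(Add(55, -179), -1))) = Add(-8, Mul(Rational(-39601, 144), Pow(-124, -1))) = Add(-8, Mul(Rational(-39601, 144), Rational(-1, 124))) = Add(-8, Rational(39601, 17856)) = Rational(-103247, 17856))
Add(Add(Function('v')(-254), Pow(Add(-96721, Function('z')(242)), -1)), 54992) = Add(Add(Rational(-103247, 17856), Pow(Add(-96721, 242), -1)), 54992) = Add(Add(Rational(-103247, 17856), Pow(-96479, -1)), 54992) = Add(Add(Rational(-103247, 17856), Rational(-1, 96479)), 54992) = Add(Rational(-9961185169, 1722729024), 54992) = Rational(94726353302639, 1722729024)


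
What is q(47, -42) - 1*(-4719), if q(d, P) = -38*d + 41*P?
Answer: 1211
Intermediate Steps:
q(47, -42) - 1*(-4719) = (-38*47 + 41*(-42)) - 1*(-4719) = (-1786 - 1722) + 4719 = -3508 + 4719 = 1211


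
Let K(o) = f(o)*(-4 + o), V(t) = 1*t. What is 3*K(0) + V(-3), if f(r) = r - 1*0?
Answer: -3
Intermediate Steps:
f(r) = r (f(r) = r + 0 = r)
V(t) = t
K(o) = o*(-4 + o)
3*K(0) + V(-3) = 3*(0*(-4 + 0)) - 3 = 3*(0*(-4)) - 3 = 3*0 - 3 = 0 - 3 = -3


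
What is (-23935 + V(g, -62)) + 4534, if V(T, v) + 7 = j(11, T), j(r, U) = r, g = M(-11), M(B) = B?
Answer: -19397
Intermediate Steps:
g = -11
V(T, v) = 4 (V(T, v) = -7 + 11 = 4)
(-23935 + V(g, -62)) + 4534 = (-23935 + 4) + 4534 = -23931 + 4534 = -19397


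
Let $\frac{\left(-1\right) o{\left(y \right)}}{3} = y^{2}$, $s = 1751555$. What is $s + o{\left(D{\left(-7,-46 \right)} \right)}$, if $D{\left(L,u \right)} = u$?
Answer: $1745207$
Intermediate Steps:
$o{\left(y \right)} = - 3 y^{2}$
$s + o{\left(D{\left(-7,-46 \right)} \right)} = 1751555 - 3 \left(-46\right)^{2} = 1751555 - 6348 = 1745207$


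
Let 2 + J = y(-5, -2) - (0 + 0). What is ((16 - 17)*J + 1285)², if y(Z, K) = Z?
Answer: 1669264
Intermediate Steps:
J = -7 (J = -2 + (-5 - (0 + 0)) = -2 + (-5 - 1*0) = -2 + (-5 + 0) = -2 - 5 = -7)
((16 - 17)*J + 1285)² = ((16 - 17)*(-7) + 1285)² = (-1*(-7) + 1285)² = (7 + 1285)² = 1292² = 1669264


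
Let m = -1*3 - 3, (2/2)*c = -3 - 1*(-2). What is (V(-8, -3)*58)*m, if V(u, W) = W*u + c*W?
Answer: -9396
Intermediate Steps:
c = -1 (c = -3 - 1*(-2) = -3 + 2 = -1)
V(u, W) = -W + W*u (V(u, W) = W*u - W = -W + W*u)
m = -6 (m = -3 - 3 = -6)
(V(-8, -3)*58)*m = (-3*(-1 - 8)*58)*(-6) = (-3*(-9)*58)*(-6) = (27*58)*(-6) = 1566*(-6) = -9396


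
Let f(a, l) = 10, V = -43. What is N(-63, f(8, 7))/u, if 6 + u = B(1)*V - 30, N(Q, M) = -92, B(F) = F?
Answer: 92/79 ≈ 1.1646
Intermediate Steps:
u = -79 (u = -6 + (1*(-43) - 30) = -6 + (-43 - 30) = -6 - 73 = -79)
N(-63, f(8, 7))/u = -92/(-79) = -92*(-1/79) = 92/79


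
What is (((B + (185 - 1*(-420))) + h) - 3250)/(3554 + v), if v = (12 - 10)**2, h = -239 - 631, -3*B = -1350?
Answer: -3065/3558 ≈ -0.86144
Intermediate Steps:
B = 450 (B = -1/3*(-1350) = 450)
h = -870
v = 4 (v = 2**2 = 4)
(((B + (185 - 1*(-420))) + h) - 3250)/(3554 + v) = (((450 + (185 - 1*(-420))) - 870) - 3250)/(3554 + 4) = (((450 + (185 + 420)) - 870) - 3250)/3558 = (((450 + 605) - 870) - 3250)*(1/3558) = ((1055 - 870) - 3250)*(1/3558) = (185 - 3250)*(1/3558) = -3065*1/3558 = -3065/3558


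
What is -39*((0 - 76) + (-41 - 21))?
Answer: 5382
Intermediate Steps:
-39*((0 - 76) + (-41 - 21)) = -39*(-76 - 62) = -39*(-138) = 5382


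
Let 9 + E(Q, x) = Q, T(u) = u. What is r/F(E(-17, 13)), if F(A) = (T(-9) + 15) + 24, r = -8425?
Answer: -1685/6 ≈ -280.83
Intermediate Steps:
E(Q, x) = -9 + Q
F(A) = 30 (F(A) = (-9 + 15) + 24 = 6 + 24 = 30)
r/F(E(-17, 13)) = -8425/30 = -8425*1/30 = -1685/6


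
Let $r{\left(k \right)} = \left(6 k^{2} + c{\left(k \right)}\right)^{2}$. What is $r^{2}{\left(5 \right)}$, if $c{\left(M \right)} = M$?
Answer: $577200625$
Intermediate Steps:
$r{\left(k \right)} = \left(k + 6 k^{2}\right)^{2}$ ($r{\left(k \right)} = \left(6 k^{2} + k\right)^{2} = \left(k + 6 k^{2}\right)^{2}$)
$r^{2}{\left(5 \right)} = \left(5^{2} \left(1 + 6 \cdot 5\right)^{2}\right)^{2} = \left(25 \left(1 + 30\right)^{2}\right)^{2} = \left(25 \cdot 31^{2}\right)^{2} = \left(25 \cdot 961\right)^{2} = 24025^{2} = 577200625$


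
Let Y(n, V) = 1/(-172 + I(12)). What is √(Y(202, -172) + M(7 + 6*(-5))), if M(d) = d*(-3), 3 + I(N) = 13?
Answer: √22354/18 ≈ 8.3063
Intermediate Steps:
I(N) = 10 (I(N) = -3 + 13 = 10)
M(d) = -3*d
Y(n, V) = -1/162 (Y(n, V) = 1/(-172 + 10) = 1/(-162) = -1/162)
√(Y(202, -172) + M(7 + 6*(-5))) = √(-1/162 - 3*(7 + 6*(-5))) = √(-1/162 - 3*(7 - 30)) = √(-1/162 - 3*(-23)) = √(-1/162 + 69) = √(11177/162) = √22354/18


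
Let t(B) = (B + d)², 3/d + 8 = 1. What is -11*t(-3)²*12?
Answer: -43794432/2401 ≈ -18240.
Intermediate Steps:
d = -3/7 (d = 3/(-8 + 1) = 3/(-7) = 3*(-⅐) = -3/7 ≈ -0.42857)
t(B) = (-3/7 + B)² (t(B) = (B - 3/7)² = (-3/7 + B)²)
-11*t(-3)²*12 = -11*(-3 + 7*(-3))⁴/2401*12 = -11*(-3 - 21)⁴/2401*12 = -11*((1/49)*(-24)²)²*12 = -11*((1/49)*576)²*12 = -11*(576/49)²*12 = -11*331776/2401*12 = -3649536/2401*12 = -43794432/2401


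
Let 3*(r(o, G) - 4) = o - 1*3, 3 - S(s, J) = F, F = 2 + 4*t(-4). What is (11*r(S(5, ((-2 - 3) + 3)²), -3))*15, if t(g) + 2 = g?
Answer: 1870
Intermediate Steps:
t(g) = -2 + g
F = -22 (F = 2 + 4*(-2 - 4) = 2 + 4*(-6) = 2 - 24 = -22)
S(s, J) = 25 (S(s, J) = 3 - 1*(-22) = 3 + 22 = 25)
r(o, G) = 3 + o/3 (r(o, G) = 4 + (o - 1*3)/3 = 4 + (o - 3)/3 = 4 + (-3 + o)/3 = 4 + (-1 + o/3) = 3 + o/3)
(11*r(S(5, ((-2 - 3) + 3)²), -3))*15 = (11*(3 + (⅓)*25))*15 = (11*(3 + 25/3))*15 = (11*(34/3))*15 = (374/3)*15 = 1870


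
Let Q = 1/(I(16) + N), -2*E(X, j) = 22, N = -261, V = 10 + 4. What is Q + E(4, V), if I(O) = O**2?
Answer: -56/5 ≈ -11.200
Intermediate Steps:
V = 14
E(X, j) = -11 (E(X, j) = -1/2*22 = -11)
Q = -1/5 (Q = 1/(16**2 - 261) = 1/(256 - 261) = 1/(-5) = -1/5 ≈ -0.20000)
Q + E(4, V) = -1/5 - 11 = -56/5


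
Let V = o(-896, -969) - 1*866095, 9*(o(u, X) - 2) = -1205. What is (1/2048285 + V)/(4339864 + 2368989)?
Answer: -15968515887961/123674786703945 ≈ -0.12912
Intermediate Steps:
o(u, X) = -1187/9 (o(u, X) = 2 + (⅑)*(-1205) = 2 - 1205/9 = -1187/9)
V = -7796042/9 (V = -1187/9 - 1*866095 = -1187/9 - 866095 = -7796042/9 ≈ -8.6623e+5)
(1/2048285 + V)/(4339864 + 2368989) = (1/2048285 - 7796042/9)/(4339864 + 2368989) = (1/2048285 - 7796042/9)/6708853 = -15968515887961/18434565*1/6708853 = -15968515887961/123674786703945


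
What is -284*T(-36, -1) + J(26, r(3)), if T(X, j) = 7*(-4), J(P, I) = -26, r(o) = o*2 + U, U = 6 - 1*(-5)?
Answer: 7926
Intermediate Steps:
U = 11 (U = 6 + 5 = 11)
r(o) = 11 + 2*o (r(o) = o*2 + 11 = 2*o + 11 = 11 + 2*o)
T(X, j) = -28
-284*T(-36, -1) + J(26, r(3)) = -284*(-28) - 26 = 7952 - 26 = 7926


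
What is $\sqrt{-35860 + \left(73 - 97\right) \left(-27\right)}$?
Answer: $2 i \sqrt{8803} \approx 187.65 i$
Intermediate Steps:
$\sqrt{-35860 + \left(73 - 97\right) \left(-27\right)} = \sqrt{-35860 - -648} = \sqrt{-35860 + 648} = \sqrt{-35212} = 2 i \sqrt{8803}$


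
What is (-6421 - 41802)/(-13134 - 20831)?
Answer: 48223/33965 ≈ 1.4198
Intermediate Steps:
(-6421 - 41802)/(-13134 - 20831) = -48223/(-33965) = -48223*(-1/33965) = 48223/33965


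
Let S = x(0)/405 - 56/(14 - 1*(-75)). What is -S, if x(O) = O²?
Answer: 56/89 ≈ 0.62921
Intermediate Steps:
S = -56/89 (S = 0²/405 - 56/(14 - 1*(-75)) = 0*(1/405) - 56/(14 + 75) = 0 - 56/89 = -56/89 ≈ -0.62921)
-S = -1*(-56/89) = 56/89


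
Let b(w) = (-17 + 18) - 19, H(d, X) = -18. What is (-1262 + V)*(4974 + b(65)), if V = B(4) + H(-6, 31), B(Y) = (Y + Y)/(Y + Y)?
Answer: -6338724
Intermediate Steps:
B(Y) = 1 (B(Y) = (2*Y)/((2*Y)) = (2*Y)*(1/(2*Y)) = 1)
b(w) = -18 (b(w) = 1 - 19 = -18)
V = -17 (V = 1 - 18 = -17)
(-1262 + V)*(4974 + b(65)) = (-1262 - 17)*(4974 - 18) = -1279*4956 = -6338724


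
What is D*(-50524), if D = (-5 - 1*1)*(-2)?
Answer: -606288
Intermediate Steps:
D = 12 (D = (-5 - 1)*(-2) = -6*(-2) = 12)
D*(-50524) = 12*(-50524) = -606288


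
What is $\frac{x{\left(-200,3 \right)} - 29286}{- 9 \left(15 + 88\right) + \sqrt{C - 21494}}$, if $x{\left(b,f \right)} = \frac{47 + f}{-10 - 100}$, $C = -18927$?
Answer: $\frac{298633977}{9897250} + \frac{322151 i \sqrt{40421}}{9897250} \approx 30.173 + 6.5441 i$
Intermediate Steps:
$x{\left(b,f \right)} = - \frac{47}{110} - \frac{f}{110}$ ($x{\left(b,f \right)} = \frac{47 + f}{-110} = \left(47 + f\right) \left(- \frac{1}{110}\right) = - \frac{47}{110} - \frac{f}{110}$)
$\frac{x{\left(-200,3 \right)} - 29286}{- 9 \left(15 + 88\right) + \sqrt{C - 21494}} = \frac{\left(- \frac{47}{110} - \frac{3}{110}\right) - 29286}{- 9 \left(15 + 88\right) + \sqrt{-18927 - 21494}} = \frac{\left(- \frac{47}{110} - \frac{3}{110}\right) - 29286}{\left(-9\right) 103 + \sqrt{-40421}} = \frac{- \frac{5}{11} - 29286}{-927 + i \sqrt{40421}} = - \frac{322151}{11 \left(-927 + i \sqrt{40421}\right)}$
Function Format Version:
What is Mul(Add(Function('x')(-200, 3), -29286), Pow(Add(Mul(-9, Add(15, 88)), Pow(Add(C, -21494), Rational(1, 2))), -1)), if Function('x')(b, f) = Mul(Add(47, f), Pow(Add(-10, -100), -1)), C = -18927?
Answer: Add(Rational(298633977, 9897250), Mul(Rational(322151, 9897250), I, Pow(40421, Rational(1, 2)))) ≈ Add(30.173, Mul(6.5441, I))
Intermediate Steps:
Function('x')(b, f) = Add(Rational(-47, 110), Mul(Rational(-1, 110), f)) (Function('x')(b, f) = Mul(Add(47, f), Pow(-110, -1)) = Mul(Add(47, f), Rational(-1, 110)) = Add(Rational(-47, 110), Mul(Rational(-1, 110), f)))
Mul(Add(Function('x')(-200, 3), -29286), Pow(Add(Mul(-9, Add(15, 88)), Pow(Add(C, -21494), Rational(1, 2))), -1)) = Mul(Add(Add(Rational(-47, 110), Mul(Rational(-1, 110), 3)), -29286), Pow(Add(Mul(-9, Add(15, 88)), Pow(Add(-18927, -21494), Rational(1, 2))), -1)) = Mul(Add(Add(Rational(-47, 110), Rational(-3, 110)), -29286), Pow(Add(Mul(-9, 103), Pow(-40421, Rational(1, 2))), -1)) = Mul(Add(Rational(-5, 11), -29286), Pow(Add(-927, Mul(I, Pow(40421, Rational(1, 2)))), -1)) = Mul(Rational(-322151, 11), Pow(Add(-927, Mul(I, Pow(40421, Rational(1, 2)))), -1))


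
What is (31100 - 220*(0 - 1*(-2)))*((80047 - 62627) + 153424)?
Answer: 5238077040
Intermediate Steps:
(31100 - 220*(0 - 1*(-2)))*((80047 - 62627) + 153424) = (31100 - 220*(0 + 2))*(17420 + 153424) = (31100 - 220*2)*170844 = (31100 - 440)*170844 = 30660*170844 = 5238077040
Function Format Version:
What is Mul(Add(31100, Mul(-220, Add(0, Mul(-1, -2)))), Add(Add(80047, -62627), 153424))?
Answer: 5238077040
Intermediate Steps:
Mul(Add(31100, Mul(-220, Add(0, Mul(-1, -2)))), Add(Add(80047, -62627), 153424)) = Mul(Add(31100, Mul(-220, Add(0, 2))), Add(17420, 153424)) = Mul(Add(31100, Mul(-220, 2)), 170844) = Mul(Add(31100, -440), 170844) = Mul(30660, 170844) = 5238077040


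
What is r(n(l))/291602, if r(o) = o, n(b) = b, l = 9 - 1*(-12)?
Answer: 21/291602 ≈ 7.2016e-5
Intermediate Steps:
l = 21 (l = 9 + 12 = 21)
r(n(l))/291602 = 21/291602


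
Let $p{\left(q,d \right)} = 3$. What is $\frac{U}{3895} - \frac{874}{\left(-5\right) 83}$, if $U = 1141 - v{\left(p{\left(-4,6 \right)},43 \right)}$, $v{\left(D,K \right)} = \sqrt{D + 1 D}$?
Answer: $\frac{775549}{323285} - \frac{\sqrt{6}}{3895} \approx 2.3983$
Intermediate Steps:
$v{\left(D,K \right)} = \sqrt{2} \sqrt{D}$ ($v{\left(D,K \right)} = \sqrt{D + D} = \sqrt{2 D} = \sqrt{2} \sqrt{D}$)
$U = 1141 - \sqrt{6}$ ($U = 1141 - \sqrt{2} \sqrt{3} = 1141 - \sqrt{6} \approx 1138.6$)
$\frac{U}{3895} - \frac{874}{\left(-5\right) 83} = \frac{1141 - \sqrt{6}}{3895} - \frac{874}{\left(-5\right) 83} = \left(1141 - \sqrt{6}\right) \frac{1}{3895} - \frac{874}{-415} = \left(\frac{1141}{3895} - \frac{\sqrt{6}}{3895}\right) - - \frac{874}{415} = \left(\frac{1141}{3895} - \frac{\sqrt{6}}{3895}\right) + \frac{874}{415} = \frac{775549}{323285} - \frac{\sqrt{6}}{3895}$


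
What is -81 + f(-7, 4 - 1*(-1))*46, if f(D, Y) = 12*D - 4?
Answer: -4129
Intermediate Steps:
f(D, Y) = -4 + 12*D
-81 + f(-7, 4 - 1*(-1))*46 = -81 + (-4 + 12*(-7))*46 = -81 + (-4 - 84)*46 = -81 - 88*46 = -81 - 4048 = -4129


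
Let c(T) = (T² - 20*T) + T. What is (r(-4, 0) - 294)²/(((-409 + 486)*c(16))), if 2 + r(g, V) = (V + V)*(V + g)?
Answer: -5476/231 ≈ -23.706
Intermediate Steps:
c(T) = T² - 19*T
r(g, V) = -2 + 2*V*(V + g) (r(g, V) = -2 + (V + V)*(V + g) = -2 + (2*V)*(V + g) = -2 + 2*V*(V + g))
(r(-4, 0) - 294)²/(((-409 + 486)*c(16))) = ((-2 + 2*0² + 2*0*(-4)) - 294)²/(((-409 + 486)*(16*(-19 + 16)))) = ((-2 + 2*0 + 0) - 294)²/((77*(16*(-3)))) = ((-2 + 0 + 0) - 294)²/((77*(-48))) = (-2 - 294)²/(-3696) = (-296)²*(-1/3696) = 87616*(-1/3696) = -5476/231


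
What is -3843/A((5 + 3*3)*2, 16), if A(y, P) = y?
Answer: -549/4 ≈ -137.25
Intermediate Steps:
-3843/A((5 + 3*3)*2, 16) = -3843*1/(2*(5 + 3*3)) = -3843*1/(2*(5 + 9)) = -3843/(14*2) = -3843/28 = -3843*1/28 = -549/4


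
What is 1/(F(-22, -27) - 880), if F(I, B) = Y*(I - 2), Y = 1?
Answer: -1/904 ≈ -0.0011062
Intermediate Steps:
F(I, B) = -2 + I (F(I, B) = 1*(I - 2) = 1*(-2 + I) = -2 + I)
1/(F(-22, -27) - 880) = 1/((-2 - 22) - 880) = 1/(-24 - 880) = 1/(-904) = -1/904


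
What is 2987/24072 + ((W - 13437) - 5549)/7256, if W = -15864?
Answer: -102154441/21833304 ≈ -4.6788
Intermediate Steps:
2987/24072 + ((W - 13437) - 5549)/7256 = 2987/24072 + ((-15864 - 13437) - 5549)/7256 = 2987*(1/24072) + (-29301 - 5549)*(1/7256) = 2987/24072 - 34850*1/7256 = 2987/24072 - 17425/3628 = -102154441/21833304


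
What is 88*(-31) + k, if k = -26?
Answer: -2754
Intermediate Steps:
88*(-31) + k = 88*(-31) - 26 = -2728 - 26 = -2754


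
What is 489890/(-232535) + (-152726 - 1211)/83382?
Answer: -15328749655/3877846674 ≈ -3.9529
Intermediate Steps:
489890/(-232535) + (-152726 - 1211)/83382 = 489890*(-1/232535) - 153937*1/83382 = -97978/46507 - 153937/83382 = -15328749655/3877846674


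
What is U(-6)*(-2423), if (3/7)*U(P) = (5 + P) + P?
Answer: 118727/3 ≈ 39576.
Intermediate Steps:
U(P) = 35/3 + 14*P/3 (U(P) = 7*((5 + P) + P)/3 = 7*(5 + 2*P)/3 = 35/3 + 14*P/3)
U(-6)*(-2423) = (35/3 + (14/3)*(-6))*(-2423) = (35/3 - 28)*(-2423) = -49/3*(-2423) = 118727/3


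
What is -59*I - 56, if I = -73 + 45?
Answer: 1596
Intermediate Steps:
I = -28
-59*I - 56 = -59*(-28) - 56 = 1652 - 56 = 1596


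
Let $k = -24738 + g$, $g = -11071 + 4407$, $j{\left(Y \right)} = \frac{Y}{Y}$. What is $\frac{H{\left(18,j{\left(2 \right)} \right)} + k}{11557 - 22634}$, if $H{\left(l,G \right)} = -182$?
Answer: $\frac{31584}{11077} \approx 2.8513$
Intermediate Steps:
$j{\left(Y \right)} = 1$
$g = -6664$
$k = -31402$ ($k = -24738 - 6664 = -31402$)
$\frac{H{\left(18,j{\left(2 \right)} \right)} + k}{11557 - 22634} = \frac{-182 - 31402}{11557 - 22634} = - \frac{31584}{-11077} = \left(-31584\right) \left(- \frac{1}{11077}\right) = \frac{31584}{11077}$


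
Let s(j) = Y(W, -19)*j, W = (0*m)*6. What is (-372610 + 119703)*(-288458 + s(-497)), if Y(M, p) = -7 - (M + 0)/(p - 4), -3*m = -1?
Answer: 72073183953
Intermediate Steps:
m = 1/3 (m = -1/3*(-1) = 1/3 ≈ 0.33333)
W = 0 (W = (0*(1/3))*6 = 0*6 = 0)
Y(M, p) = -7 - M/(-4 + p)
s(j) = -7*j (s(j) = ((28 - 1*0 - 7*(-19))/(-4 - 19))*j = ((28 + 0 + 133)/(-23))*j = (-1/23*161)*j = -7*j)
(-372610 + 119703)*(-288458 + s(-497)) = (-372610 + 119703)*(-288458 - 7*(-497)) = -252907*(-288458 + 3479) = -252907*(-284979) = 72073183953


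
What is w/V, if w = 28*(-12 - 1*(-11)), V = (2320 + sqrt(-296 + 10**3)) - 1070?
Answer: -8750/390449 + 56*sqrt(11)/390449 ≈ -0.021934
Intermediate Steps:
V = 1250 + 8*sqrt(11) (V = (2320 + sqrt(-296 + 1000)) - 1070 = (2320 + sqrt(704)) - 1070 = (2320 + 8*sqrt(11)) - 1070 = 1250 + 8*sqrt(11) ≈ 1276.5)
w = -28 (w = 28*(-12 + 11) = 28*(-1) = -28)
w/V = -28/(1250 + 8*sqrt(11))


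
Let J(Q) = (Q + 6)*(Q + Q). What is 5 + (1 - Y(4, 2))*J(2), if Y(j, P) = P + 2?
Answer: -91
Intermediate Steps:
Y(j, P) = 2 + P
J(Q) = 2*Q*(6 + Q) (J(Q) = (6 + Q)*(2*Q) = 2*Q*(6 + Q))
5 + (1 - Y(4, 2))*J(2) = 5 + (1 - (2 + 2))*(2*2*(6 + 2)) = 5 + (1 - 1*4)*(2*2*8) = 5 + (1 - 4)*32 = 5 - 3*32 = 5 - 96 = -91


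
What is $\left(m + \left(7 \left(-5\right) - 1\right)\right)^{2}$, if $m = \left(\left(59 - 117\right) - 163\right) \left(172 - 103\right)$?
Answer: $233631225$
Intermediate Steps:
$m = -15249$ ($m = \left(-58 - 163\right) 69 = \left(-221\right) 69 = -15249$)
$\left(m + \left(7 \left(-5\right) - 1\right)\right)^{2} = \left(-15249 + \left(7 \left(-5\right) - 1\right)\right)^{2} = \left(-15249 - 36\right)^{2} = \left(-15285\right)^{2} = 233631225$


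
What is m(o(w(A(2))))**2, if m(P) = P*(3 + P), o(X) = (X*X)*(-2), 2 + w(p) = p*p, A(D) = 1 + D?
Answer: 86676100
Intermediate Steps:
w(p) = -2 + p**2 (w(p) = -2 + p*p = -2 + p**2)
o(X) = -2*X**2 (o(X) = X**2*(-2) = -2*X**2)
m(o(w(A(2))))**2 = ((-2*(-2 + (1 + 2)**2)**2)*(3 - 2*(-2 + (1 + 2)**2)**2))**2 = ((-2*(-2 + 3**2)**2)*(3 - 2*(-2 + 3**2)**2))**2 = ((-2*(-2 + 9)**2)*(3 - 2*(-2 + 9)**2))**2 = ((-2*7**2)*(3 - 2*7**2))**2 = ((-2*49)*(3 - 2*49))**2 = (-98*(3 - 98))**2 = (-98*(-95))**2 = 9310**2 = 86676100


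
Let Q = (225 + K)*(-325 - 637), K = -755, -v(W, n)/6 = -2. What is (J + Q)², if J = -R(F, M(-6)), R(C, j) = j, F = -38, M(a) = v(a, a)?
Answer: 259944983104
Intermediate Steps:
v(W, n) = 12 (v(W, n) = -6*(-2) = 12)
M(a) = 12
J = -12 (J = -1*12 = -12)
Q = 509860 (Q = (225 - 755)*(-325 - 637) = -530*(-962) = 509860)
(J + Q)² = (-12 + 509860)² = 509848² = 259944983104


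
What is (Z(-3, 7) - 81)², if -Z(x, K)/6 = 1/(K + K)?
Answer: 324900/49 ≈ 6630.6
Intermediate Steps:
Z(x, K) = -3/K (Z(x, K) = -6/(K + K) = -6*1/(2*K) = -3/K)
(Z(-3, 7) - 81)² = (-3/7 - 81)² = (-570/7)² = 324900/49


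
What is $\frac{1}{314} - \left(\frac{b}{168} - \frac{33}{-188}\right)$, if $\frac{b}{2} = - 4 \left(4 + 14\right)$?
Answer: $\frac{141487}{206612} \approx 0.6848$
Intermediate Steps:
$b = -144$ ($b = 2 \left(- 4 \left(4 + 14\right)\right) = 2 \left(\left(-4\right) 18\right) = 2 \left(-72\right) = -144$)
$\frac{1}{314} - \left(\frac{b}{168} - \frac{33}{-188}\right) = \frac{1}{314} - \left(- \frac{144}{168} - \frac{33}{-188}\right) = \frac{1}{314} - \left(\left(-144\right) \frac{1}{168} - - \frac{33}{188}\right) = \frac{1}{314} - \left(- \frac{6}{7} + \frac{33}{188}\right) = \frac{1}{314} - - \frac{897}{1316} = \frac{1}{314} + \frac{897}{1316} = \frac{141487}{206612}$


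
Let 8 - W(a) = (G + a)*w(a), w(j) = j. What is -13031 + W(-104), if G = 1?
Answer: -23735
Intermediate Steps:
W(a) = 8 - a*(1 + a) (W(a) = 8 - (1 + a)*a = 8 - a*(1 + a))
-13031 + W(-104) = -13031 + (8 - 1*(-104) - 1*(-104)²) = -13031 + (8 + 104 - 1*10816) = -13031 + (8 + 104 - 10816) = -13031 - 10704 = -23735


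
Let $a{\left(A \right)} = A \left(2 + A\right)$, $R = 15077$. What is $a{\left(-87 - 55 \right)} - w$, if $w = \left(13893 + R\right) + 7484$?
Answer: $-16574$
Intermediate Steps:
$w = 36454$ ($w = \left(13893 + 15077\right) + 7484 = 28970 + 7484 = 36454$)
$a{\left(-87 - 55 \right)} - w = \left(-87 - 55\right) \left(2 - 142\right) - 36454 = - 142 \left(2 - 142\right) - 36454 = \left(-142\right) \left(-140\right) - 36454 = 19880 - 36454 = -16574$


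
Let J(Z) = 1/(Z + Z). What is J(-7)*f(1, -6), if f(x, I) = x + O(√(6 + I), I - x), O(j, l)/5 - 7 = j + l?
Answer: -1/14 ≈ -0.071429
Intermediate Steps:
O(j, l) = 35 + 5*j + 5*l (O(j, l) = 35 + 5*(j + l) = 35 + (5*j + 5*l) = 35 + 5*j + 5*l)
J(Z) = 1/(2*Z)
f(x, I) = 35 - 4*x + 5*I + 5*√(6 + I) (f(x, I) = x + (35 + 5*√(6 + I) + 5*(I - x)) = x + (35 + 5*√(6 + I) + (-5*x + 5*I)) = x + (35 - 5*x + 5*I + 5*√(6 + I)) = 35 - 4*x + 5*I + 5*√(6 + I))
J(-7)*f(1, -6) = ((½)/(-7))*(35 - 4*1 + 5*(-6) + 5*√(6 - 6)) = ((½)*(-⅐))*(35 - 4 - 30 + 5*√0) = -(35 - 4 - 30 + 5*0)/14 = -(35 - 4 - 30 + 0)/14 = -1/14*1 = -1/14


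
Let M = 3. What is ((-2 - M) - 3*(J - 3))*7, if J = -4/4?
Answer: 49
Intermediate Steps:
J = -1 (J = -4*¼ = -1)
((-2 - M) - 3*(J - 3))*7 = ((-2 - 1*3) - 3*(-1 - 3))*7 = ((-2 - 3) - 3*(-4))*7 = (-5 + 12)*7 = 7*7 = 49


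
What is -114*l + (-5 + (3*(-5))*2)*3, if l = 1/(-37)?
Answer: -3771/37 ≈ -101.92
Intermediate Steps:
l = -1/37 ≈ -0.027027
-114*l + (-5 + (3*(-5))*2)*3 = -114*(-1/37) + (-5 + (3*(-5))*2)*3 = 114/37 + (-5 - 15*2)*3 = 114/37 + (-5 - 30)*3 = 114/37 - 35*3 = 114/37 - 105 = -3771/37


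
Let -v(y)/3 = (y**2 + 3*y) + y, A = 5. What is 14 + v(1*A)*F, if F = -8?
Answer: 1094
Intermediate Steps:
v(y) = -12*y - 3*y**2 (v(y) = -3*((y**2 + 3*y) + y) = -3*(y**2 + 4*y) = -12*y - 3*y**2)
14 + v(1*A)*F = 14 - 3*1*5*(4 + 1*5)*(-8) = 14 - 3*5*(4 + 5)*(-8) = 14 - 3*5*9*(-8) = 14 - 135*(-8) = 14 + 1080 = 1094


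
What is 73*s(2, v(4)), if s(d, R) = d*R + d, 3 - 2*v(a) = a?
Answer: 73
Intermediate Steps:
v(a) = 3/2 - a/2
s(d, R) = d + R*d (s(d, R) = R*d + d = d + R*d)
73*s(2, v(4)) = 73*(2*(1 + (3/2 - ½*4))) = 73*(2*(1 + (3/2 - 2))) = 73*(2*(1 - ½)) = 73*(2*(½)) = 73*1 = 73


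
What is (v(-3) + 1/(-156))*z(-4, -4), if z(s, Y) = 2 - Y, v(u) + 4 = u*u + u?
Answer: 311/26 ≈ 11.962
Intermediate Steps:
v(u) = -4 + u + u² (v(u) = -4 + (u*u + u) = -4 + (u² + u) = -4 + (u + u²) = -4 + u + u²)
(v(-3) + 1/(-156))*z(-4, -4) = ((-4 - 3 + (-3)²) + 1/(-156))*(2 - 1*(-4)) = ((-4 - 3 + 9) - 1/156)*(2 + 4) = (2 - 1/156)*6 = (311/156)*6 = 311/26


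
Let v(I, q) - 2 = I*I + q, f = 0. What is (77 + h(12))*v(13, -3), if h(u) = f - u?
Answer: 10920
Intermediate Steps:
h(u) = -u (h(u) = 0 - u = -u)
v(I, q) = 2 + q + I² (v(I, q) = 2 + (I*I + q) = 2 + (I² + q) = 2 + (q + I²) = 2 + q + I²)
(77 + h(12))*v(13, -3) = (77 - 1*12)*(2 - 3 + 13²) = (77 - 12)*(2 - 3 + 169) = 65*168 = 10920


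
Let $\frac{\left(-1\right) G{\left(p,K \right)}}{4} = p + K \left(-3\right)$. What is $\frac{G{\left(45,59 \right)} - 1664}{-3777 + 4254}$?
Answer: $- \frac{1136}{477} \approx -2.3815$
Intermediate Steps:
$G{\left(p,K \right)} = - 4 p + 12 K$ ($G{\left(p,K \right)} = - 4 \left(p + K \left(-3\right)\right) = - 4 \left(p - 3 K\right) = - 4 p + 12 K$)
$\frac{G{\left(45,59 \right)} - 1664}{-3777 + 4254} = \frac{\left(\left(-4\right) 45 + 12 \cdot 59\right) - 1664}{-3777 + 4254} = \frac{\left(-180 + 708\right) - 1664}{477} = \left(528 - 1664\right) \frac{1}{477} = \left(-1136\right) \frac{1}{477} = - \frac{1136}{477}$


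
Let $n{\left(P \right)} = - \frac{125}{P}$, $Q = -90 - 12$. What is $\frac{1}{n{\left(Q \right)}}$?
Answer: $\frac{102}{125} \approx 0.816$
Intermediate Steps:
$Q = -102$ ($Q = -90 - 12 = -102$)
$\frac{1}{n{\left(Q \right)}} = \frac{1}{\left(-125\right) \frac{1}{-102}} = \frac{1}{\left(-125\right) \left(- \frac{1}{102}\right)} = \frac{1}{\frac{125}{102}} = \frac{102}{125}$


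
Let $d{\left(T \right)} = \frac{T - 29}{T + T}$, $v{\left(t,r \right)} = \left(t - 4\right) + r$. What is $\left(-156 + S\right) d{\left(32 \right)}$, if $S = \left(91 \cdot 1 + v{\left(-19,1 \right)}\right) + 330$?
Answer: $\frac{729}{64} \approx 11.391$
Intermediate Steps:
$v{\left(t,r \right)} = -4 + r + t$ ($v{\left(t,r \right)} = \left(-4 + t\right) + r = -4 + r + t$)
$d{\left(T \right)} = \frac{-29 + T}{2 T}$
$S = 399$ ($S = \left(91 \cdot 1 - 22\right) + 330 = \left(91 - 22\right) + 330 = 69 + 330 = 399$)
$\left(-156 + S\right) d{\left(32 \right)} = \left(-156 + 399\right) \frac{-29 + 32}{2 \cdot 32} = 243 \cdot \frac{1}{2} \cdot \frac{1}{32} \cdot 3 = 243 \cdot \frac{3}{64} = \frac{729}{64}$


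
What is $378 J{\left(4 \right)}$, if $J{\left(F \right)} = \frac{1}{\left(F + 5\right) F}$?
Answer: $\frac{21}{2} \approx 10.5$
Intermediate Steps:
$J{\left(F \right)} = \frac{1}{F \left(5 + F\right)}$ ($J{\left(F \right)} = \frac{1}{\left(5 + F\right) F} = \frac{1}{F \left(5 + F\right)}$)
$378 J{\left(4 \right)} = 378 \frac{1}{4 \left(5 + 4\right)} = 378 \frac{1}{4 \cdot 9} = 378 \cdot \frac{1}{4} \cdot \frac{1}{9} = 378 \cdot \frac{1}{36} = \frac{21}{2}$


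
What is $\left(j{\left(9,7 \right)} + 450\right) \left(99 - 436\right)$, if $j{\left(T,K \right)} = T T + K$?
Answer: $-181306$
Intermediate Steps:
$j{\left(T,K \right)} = K + T^{2}$ ($j{\left(T,K \right)} = T^{2} + K = K + T^{2}$)
$\left(j{\left(9,7 \right)} + 450\right) \left(99 - 436\right) = \left(\left(7 + 9^{2}\right) + 450\right) \left(99 - 436\right) = \left(\left(7 + 81\right) + 450\right) \left(-337\right) = \left(88 + 450\right) \left(-337\right) = 538 \left(-337\right) = -181306$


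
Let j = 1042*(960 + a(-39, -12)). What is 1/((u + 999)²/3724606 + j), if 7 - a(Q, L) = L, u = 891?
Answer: 1862303/1899770597804 ≈ 9.8028e-7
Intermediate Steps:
a(Q, L) = 7 - L
j = 1020118 (j = 1042*(960 + (7 - 1*(-12))) = 1042*(960 + (7 + 12)) = 1042*(960 + 19) = 1042*979 = 1020118)
1/((u + 999)²/3724606 + j) = 1/((891 + 999)²/3724606 + 1020118) = 1/(1890²*(1/3724606) + 1020118) = 1/(3572100*(1/3724606) + 1020118) = 1/(1786050/1862303 + 1020118) = 1/(1899770597804/1862303) = 1862303/1899770597804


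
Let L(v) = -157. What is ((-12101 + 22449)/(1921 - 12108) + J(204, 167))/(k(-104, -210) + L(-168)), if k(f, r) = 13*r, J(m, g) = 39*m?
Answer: -81037424/29409869 ≈ -2.7555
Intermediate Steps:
((-12101 + 22449)/(1921 - 12108) + J(204, 167))/(k(-104, -210) + L(-168)) = ((-12101 + 22449)/(1921 - 12108) + 39*204)/(13*(-210) - 157) = (10348/(-10187) + 7956)/(-2730 - 157) = (10348*(-1/10187) + 7956)/(-2887) = (-10348/10187 + 7956)*(-1/2887) = (81037424/10187)*(-1/2887) = -81037424/29409869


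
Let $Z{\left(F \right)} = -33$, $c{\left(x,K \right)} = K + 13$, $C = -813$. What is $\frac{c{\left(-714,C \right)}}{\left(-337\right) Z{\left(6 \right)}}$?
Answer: $- \frac{800}{11121} \approx -0.071936$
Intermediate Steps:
$c{\left(x,K \right)} = 13 + K$
$\frac{c{\left(-714,C \right)}}{\left(-337\right) Z{\left(6 \right)}} = \frac{13 - 813}{\left(-337\right) \left(-33\right)} = - \frac{800}{11121}$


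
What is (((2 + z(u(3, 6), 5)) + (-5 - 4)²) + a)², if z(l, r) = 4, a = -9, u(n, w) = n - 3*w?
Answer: 6084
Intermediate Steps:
(((2 + z(u(3, 6), 5)) + (-5 - 4)²) + a)² = (((2 + 4) + (-5 - 4)²) - 9)² = ((6 + (-9)²) - 9)² = ((6 + 81) - 9)² = (87 - 9)² = 78² = 6084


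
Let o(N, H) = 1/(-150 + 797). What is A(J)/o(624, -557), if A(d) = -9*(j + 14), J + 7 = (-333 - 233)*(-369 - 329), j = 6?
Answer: -116460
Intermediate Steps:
J = 395061 (J = -7 + (-333 - 233)*(-369 - 329) = -7 - 566*(-698) = -7 + 395068 = 395061)
o(N, H) = 1/647
A(d) = -180 (A(d) = -9*(6 + 14) = -9*20 = -180)
A(J)/o(624, -557) = -180/1/647 = -180*647 = -116460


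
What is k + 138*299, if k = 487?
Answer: 41749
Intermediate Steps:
k + 138*299 = 487 + 138*299 = 487 + 41262 = 41749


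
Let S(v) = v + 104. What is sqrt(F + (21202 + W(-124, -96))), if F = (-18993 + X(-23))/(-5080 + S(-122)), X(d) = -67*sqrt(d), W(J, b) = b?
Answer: sqrt(548633408338 + 341566*I*sqrt(23))/5098 ≈ 145.29 + 0.0002169*I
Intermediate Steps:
S(v) = 104 + v
F = 18993/5098 + 67*I*sqrt(23)/5098 (F = (-18993 - 67*I*sqrt(23))/(-5080 + (104 - 122)) = (-18993 - 67*I*sqrt(23))/(-5080 - 18) = (-18993 - 67*I*sqrt(23))/(-5098) = (-18993 - 67*I*sqrt(23))*(-1/5098) = 18993/5098 + 67*I*sqrt(23)/5098 ≈ 3.7256 + 0.063029*I)
sqrt(F + (21202 + W(-124, -96))) = sqrt((18993/5098 + 67*I*sqrt(23)/5098) + (21202 - 96)) = sqrt((18993/5098 + 67*I*sqrt(23)/5098) + 21106) = sqrt(107617381/5098 + 67*I*sqrt(23)/5098)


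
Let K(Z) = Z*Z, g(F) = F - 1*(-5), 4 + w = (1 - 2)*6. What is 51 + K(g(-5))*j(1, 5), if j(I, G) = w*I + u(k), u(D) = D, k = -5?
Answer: 51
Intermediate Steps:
w = -10 (w = -4 + (1 - 2)*6 = -4 - 1*6 = -4 - 6 = -10)
g(F) = 5 + F (g(F) = F + 5 = 5 + F)
j(I, G) = -5 - 10*I (j(I, G) = -10*I - 5 = -5 - 10*I)
K(Z) = Z²
51 + K(g(-5))*j(1, 5) = 51 + (5 - 5)²*(-5 - 10*1) = 51 + 0²*(-5 - 10) = 51 + 0*(-15) = 51 + 0 = 51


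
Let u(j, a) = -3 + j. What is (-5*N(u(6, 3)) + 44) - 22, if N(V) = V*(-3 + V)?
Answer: 22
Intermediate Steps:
(-5*N(u(6, 3)) + 44) - 22 = (-5*(-3 + 6)*(-3 + (-3 + 6)) + 44) - 22 = (-15*(-3 + 3) + 44) - 22 = (-15*0 + 44) - 22 = (-5*0 + 44) - 22 = (0 + 44) - 22 = 44 - 22 = 22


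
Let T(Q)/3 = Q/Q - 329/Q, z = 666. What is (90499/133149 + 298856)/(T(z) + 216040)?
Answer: 2944642635182/2128662694111 ≈ 1.3833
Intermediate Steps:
T(Q) = 3 - 987/Q (T(Q) = 3*(Q/Q - 329/Q) = 3*(1 - 329/Q) = 3 - 987/Q)
(90499/133149 + 298856)/(T(z) + 216040) = (90499/133149 + 298856)/((3 - 987/666) + 216040) = (90499*(1/133149) + 298856)/((3 - 987*1/666) + 216040) = (90499/133149 + 298856)/((3 - 329/222) + 216040) = 39792468043/(133149*(337/222 + 216040)) = 39792468043/(133149*(47961217/222)) = (39792468043/133149)*(222/47961217) = 2944642635182/2128662694111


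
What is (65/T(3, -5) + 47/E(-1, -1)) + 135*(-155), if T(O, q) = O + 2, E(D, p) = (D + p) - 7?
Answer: -188255/9 ≈ -20917.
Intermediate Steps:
E(D, p) = -7 + D + p
T(O, q) = 2 + O
(65/T(3, -5) + 47/E(-1, -1)) + 135*(-155) = (65/(2 + 3) + 47/(-7 - 1 - 1)) + 135*(-155) = (65/5 + 47/(-9)) - 20925 = (65*(1/5) + 47*(-1/9)) - 20925 = (13 - 47/9) - 20925 = 70/9 - 20925 = -188255/9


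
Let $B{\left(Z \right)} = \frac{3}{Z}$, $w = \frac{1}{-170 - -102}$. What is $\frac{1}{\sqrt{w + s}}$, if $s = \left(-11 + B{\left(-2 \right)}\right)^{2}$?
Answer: $\frac{\sqrt{2822}}{664} \approx 0.080004$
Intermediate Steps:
$w = - \frac{1}{68}$ ($w = \frac{1}{-170 + 102} = \frac{1}{-68} = - \frac{1}{68} \approx -0.014706$)
$s = \frac{625}{4}$ ($s = \left(-11 + \frac{3}{-2}\right)^{2} = \left(-11 + 3 \left(- \frac{1}{2}\right)\right)^{2} = \left(-11 - \frac{3}{2}\right)^{2} = \left(- \frac{25}{2}\right)^{2} = \frac{625}{4} \approx 156.25$)
$\frac{1}{\sqrt{w + s}} = \frac{1}{\sqrt{- \frac{1}{68} + \frac{625}{4}}} = \frac{1}{\sqrt{\frac{2656}{17}}} = \frac{1}{\frac{4}{17} \sqrt{2822}} = \frac{\sqrt{2822}}{664}$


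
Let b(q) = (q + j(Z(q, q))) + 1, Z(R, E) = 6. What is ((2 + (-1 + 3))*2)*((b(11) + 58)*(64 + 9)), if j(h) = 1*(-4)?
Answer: 38544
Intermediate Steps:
j(h) = -4
b(q) = -3 + q (b(q) = (q - 4) + 1 = (-4 + q) + 1 = -3 + q)
((2 + (-1 + 3))*2)*((b(11) + 58)*(64 + 9)) = ((2 + (-1 + 3))*2)*(((-3 + 11) + 58)*(64 + 9)) = ((2 + 2)*2)*((8 + 58)*73) = (4*2)*(66*73) = 8*4818 = 38544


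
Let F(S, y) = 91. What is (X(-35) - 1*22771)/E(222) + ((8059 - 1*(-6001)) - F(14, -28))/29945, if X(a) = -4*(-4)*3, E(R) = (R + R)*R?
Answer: 696456157/2951618760 ≈ 0.23596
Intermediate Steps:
E(R) = 2*R**2 (E(R) = (2*R)*R = 2*R**2)
X(a) = 48 (X(a) = 16*3 = 48)
(X(-35) - 1*22771)/E(222) + ((8059 - 1*(-6001)) - F(14, -28))/29945 = (48 - 1*22771)/((2*222**2)) + ((8059 - 1*(-6001)) - 1*91)/29945 = (48 - 22771)/((2*49284)) + ((8059 + 6001) - 91)*(1/29945) = -22723/98568 + (14060 - 91)*(1/29945) = -22723*1/98568 + 13969*(1/29945) = -22723/98568 + 13969/29945 = 696456157/2951618760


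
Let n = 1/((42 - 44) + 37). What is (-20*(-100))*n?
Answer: 400/7 ≈ 57.143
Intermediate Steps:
n = 1/35 (n = 1/(-2 + 37) = 1/35 ≈ 0.028571)
(-20*(-100))*n = -20*(-100)*(1/35) = 2000*(1/35) = 400/7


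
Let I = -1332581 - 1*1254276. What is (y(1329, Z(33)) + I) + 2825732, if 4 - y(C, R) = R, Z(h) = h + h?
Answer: 238813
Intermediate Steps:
Z(h) = 2*h
y(C, R) = 4 - R
I = -2586857 (I = -1332581 - 1254276 = -2586857)
(y(1329, Z(33)) + I) + 2825732 = ((4 - 2*33) - 2586857) + 2825732 = ((4 - 1*66) - 2586857) + 2825732 = ((4 - 66) - 2586857) + 2825732 = (-62 - 2586857) + 2825732 = -2586919 + 2825732 = 238813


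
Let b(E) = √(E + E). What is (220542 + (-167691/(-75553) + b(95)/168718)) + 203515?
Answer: 32038946212/75553 + √190/168718 ≈ 4.2406e+5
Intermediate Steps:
b(E) = √2*√E (b(E) = √(2*E) = √2*√E)
(220542 + (-167691/(-75553) + b(95)/168718)) + 203515 = (220542 + (-167691/(-75553) + (√2*√95)/168718)) + 203515 = (220542 + (-167691*(-1/75553) + √190*(1/168718))) + 203515 = (220542 + (167691/75553 + √190/168718)) + 203515 = (16662777417/75553 + √190/168718) + 203515 = 32038946212/75553 + √190/168718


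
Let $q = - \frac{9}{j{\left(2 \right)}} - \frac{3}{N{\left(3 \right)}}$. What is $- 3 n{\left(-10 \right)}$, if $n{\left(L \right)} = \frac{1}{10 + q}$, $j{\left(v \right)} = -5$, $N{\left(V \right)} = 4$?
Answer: $- \frac{60}{221} \approx -0.27149$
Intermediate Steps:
$q = \frac{21}{20}$ ($q = - \frac{9}{-5} - \frac{3}{4} = \left(-9\right) \left(- \frac{1}{5}\right) - \frac{3}{4} = \frac{9}{5} - \frac{3}{4} = \frac{21}{20} \approx 1.05$)
$n{\left(L \right)} = \frac{20}{221}$ ($n{\left(L \right)} = \frac{1}{10 + \frac{21}{20}} = \frac{1}{\frac{221}{20}} = \frac{20}{221}$)
$- 3 n{\left(-10 \right)} = \left(-3\right) \frac{20}{221} = - \frac{60}{221}$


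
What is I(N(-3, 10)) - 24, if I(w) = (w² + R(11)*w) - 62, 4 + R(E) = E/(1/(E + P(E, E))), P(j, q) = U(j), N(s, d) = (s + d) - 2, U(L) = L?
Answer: 1129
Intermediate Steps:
N(s, d) = -2 + d + s (N(s, d) = (d + s) - 2 = -2 + d + s)
P(j, q) = j
R(E) = -4 + 2*E² (R(E) = -4 + E/(1/(E + E)) = -4 + E/(1/(2*E)) = -4 + E/((1/(2*E))) = -4 + E*(2*E) = -4 + 2*E²)
I(w) = -62 + w² + 238*w (I(w) = (w² + (-4 + 2*11²)*w) - 62 = (w² + (-4 + 2*121)*w) - 62 = (w² + (-4 + 242)*w) - 62 = (w² + 238*w) - 62 = -62 + w² + 238*w)
I(N(-3, 10)) - 24 = (-62 + (-2 + 10 - 3)² + 238*(-2 + 10 - 3)) - 24 = (-62 + 5² + 238*5) - 24 = (-62 + 25 + 1190) - 24 = 1153 - 24 = 1129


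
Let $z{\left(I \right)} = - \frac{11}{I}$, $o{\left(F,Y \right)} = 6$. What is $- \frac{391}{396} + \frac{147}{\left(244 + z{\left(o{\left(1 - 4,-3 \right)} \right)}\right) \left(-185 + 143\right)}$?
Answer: $- \frac{576439}{575388} \approx -1.0018$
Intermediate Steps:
$- \frac{391}{396} + \frac{147}{\left(244 + z{\left(o{\left(1 - 4,-3 \right)} \right)}\right) \left(-185 + 143\right)} = - \frac{391}{396} + \frac{147}{\left(244 - \frac{11}{6}\right) \left(-185 + 143\right)} = \left(-391\right) \frac{1}{396} + \frac{147}{\left(244 - \frac{11}{6}\right) \left(-42\right)} = - \frac{391}{396} + \frac{147}{\left(244 - \frac{11}{6}\right) \left(-42\right)} = - \frac{391}{396} + \frac{147}{\frac{1453}{6} \left(-42\right)} = - \frac{391}{396} + \frac{147}{-10171} = - \frac{391}{396} + 147 \left(- \frac{1}{10171}\right) = - \frac{391}{396} - \frac{21}{1453} = - \frac{576439}{575388}$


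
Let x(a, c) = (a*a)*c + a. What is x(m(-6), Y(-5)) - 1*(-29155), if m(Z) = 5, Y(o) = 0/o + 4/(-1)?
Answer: 29060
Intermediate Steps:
Y(o) = -4 (Y(o) = 0 + 4*(-1) = 0 - 4 = -4)
x(a, c) = a + c*a**2 (x(a, c) = a**2*c + a = c*a**2 + a = a + c*a**2)
x(m(-6), Y(-5)) - 1*(-29155) = 5*(1 + 5*(-4)) - 1*(-29155) = 5*(1 - 20) + 29155 = 5*(-19) + 29155 = -95 + 29155 = 29060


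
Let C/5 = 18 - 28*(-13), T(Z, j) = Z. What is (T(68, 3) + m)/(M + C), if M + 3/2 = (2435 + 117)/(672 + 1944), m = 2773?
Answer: 1858014/1248797 ≈ 1.4878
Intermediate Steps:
M = -343/654 (M = -3/2 + (2435 + 117)/(672 + 1944) = -3/2 + 2552/2616 = -3/2 + 2552*(1/2616) = -3/2 + 319/327 = -343/654 ≈ -0.52446)
C = 1910 (C = 5*(18 - 28*(-13)) = 5*(18 + 364) = 5*382 = 1910)
(T(68, 3) + m)/(M + C) = (68 + 2773)/(-343/654 + 1910) = 2841/(1248797/654) = 2841*(654/1248797) = 1858014/1248797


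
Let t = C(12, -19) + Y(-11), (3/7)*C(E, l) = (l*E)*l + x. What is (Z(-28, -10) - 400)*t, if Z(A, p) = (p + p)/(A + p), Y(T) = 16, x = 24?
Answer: -77266200/19 ≈ -4.0666e+6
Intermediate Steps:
Z(A, p) = 2*p/(A + p) (Z(A, p) = (2*p)/(A + p) = 2*p/(A + p))
C(E, l) = 56 + 7*E*l²/3 (C(E, l) = 7*((l*E)*l + 24)/3 = 7*((E*l)*l + 24)/3 = 7*(E*l² + 24)/3 = 7*(24 + E*l²)/3 = 56 + 7*E*l²/3)
t = 10180 (t = (56 + (7/3)*12*(-19)²) + 16 = (56 + (7/3)*12*361) + 16 = (56 + 10108) + 16 = 10164 + 16 = 10180)
(Z(-28, -10) - 400)*t = (2*(-10)/(-28 - 10) - 400)*10180 = (2*(-10)/(-38) - 400)*10180 = (2*(-10)*(-1/38) - 400)*10180 = (10/19 - 400)*10180 = -7590/19*10180 = -77266200/19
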